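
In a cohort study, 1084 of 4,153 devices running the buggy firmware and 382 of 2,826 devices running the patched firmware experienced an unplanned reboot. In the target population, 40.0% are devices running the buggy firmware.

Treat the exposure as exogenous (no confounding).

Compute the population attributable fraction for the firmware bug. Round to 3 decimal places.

p₁ = P(outcome | exposed) = 1084/4153 = 0.26102
p₀ = P(outcome | unexposed) = 382/2826 = 0.13517
Overall risk P(Y=1) = π·p₁ + (1−π)·p₀ = 0.4×0.26102 + 0.6×0.13517 = 0.18551.
Under exogeneity, PAF = [P(Y=1) − p₀] / P(Y=1).
PAF = (0.18551 − 0.13517) / 0.18551 ≈ 0.2713

PAF ≈ 0.271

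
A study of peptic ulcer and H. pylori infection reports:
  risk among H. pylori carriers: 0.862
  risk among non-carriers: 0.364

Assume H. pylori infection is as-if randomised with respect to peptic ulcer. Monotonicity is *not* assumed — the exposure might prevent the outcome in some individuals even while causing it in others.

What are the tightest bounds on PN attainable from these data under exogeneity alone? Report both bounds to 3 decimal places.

Let p₁ = 0.862, p₀ = 0.364.
Under exogeneity alone the bounds on PN are max{0,(p₁−p₀)/p₁} ≤ PN ≤ min{1,(1−p₀)/p₁}.
  lower = (p₁ − p₀)/p₁ = 0.498 / 0.862 ≈ 0.5777
  upper = min{1, (1 − p₀)/p₁} = 0.636 / 0.862 ≈ 0.7378

0.578 ≤ PN ≤ 0.738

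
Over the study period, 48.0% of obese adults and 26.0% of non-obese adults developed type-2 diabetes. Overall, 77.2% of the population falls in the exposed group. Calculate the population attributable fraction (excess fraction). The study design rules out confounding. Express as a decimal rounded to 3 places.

PAF ≈ 0.395

p₁ = 0.48, p₀ = 0.26.
Overall risk P(Y=1) = π·p₁ + (1−π)·p₀ = 0.772×0.48 + 0.228×0.26 = 0.42984.
Under exogeneity, PAF = [P(Y=1) − p₀] / P(Y=1).
PAF = (0.42984 − 0.26) / 0.42984 ≈ 0.3951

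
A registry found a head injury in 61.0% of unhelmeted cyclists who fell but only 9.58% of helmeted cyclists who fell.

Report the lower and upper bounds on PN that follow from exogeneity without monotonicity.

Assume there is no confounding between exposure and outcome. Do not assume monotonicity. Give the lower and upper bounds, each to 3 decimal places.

0.843 ≤ PN ≤ 1.000

p₁ = 0.61, p₀ = 0.0958.
Under exogeneity alone the bounds on PN are max{0,(p₁−p₀)/p₁} ≤ PN ≤ min{1,(1−p₀)/p₁}.
  lower = (p₁ − p₀)/p₁ = 0.5142 / 0.61 ≈ 0.8430
  upper = min{1, (1 − p₀)/p₁} = 0.9042 / 0.61 ≈ 1.4823 → capped at 1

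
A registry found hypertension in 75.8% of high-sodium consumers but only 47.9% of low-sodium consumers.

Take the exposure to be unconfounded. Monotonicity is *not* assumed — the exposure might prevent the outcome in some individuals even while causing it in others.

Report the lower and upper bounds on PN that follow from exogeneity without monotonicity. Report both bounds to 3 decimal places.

0.368 ≤ PN ≤ 0.687

p₁ = 0.758, p₀ = 0.479.
Under exogeneity alone the bounds on PN are max{0,(p₁−p₀)/p₁} ≤ PN ≤ min{1,(1−p₀)/p₁}.
  lower = (p₁ − p₀)/p₁ = 0.279 / 0.758 ≈ 0.3681
  upper = min{1, (1 − p₀)/p₁} = 0.521 / 0.758 ≈ 0.6873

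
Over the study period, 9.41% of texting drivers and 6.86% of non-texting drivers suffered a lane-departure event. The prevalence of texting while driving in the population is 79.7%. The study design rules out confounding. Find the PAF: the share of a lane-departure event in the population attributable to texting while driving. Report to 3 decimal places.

PAF ≈ 0.229

p₁ = 0.0941, p₀ = 0.0686.
Overall risk P(Y=1) = π·p₁ + (1−π)·p₀ = 0.797×0.0941 + 0.203×0.0686 = 0.088924.
Under exogeneity, PAF = [P(Y=1) − p₀] / P(Y=1).
PAF = (0.088924 − 0.0686) / 0.088924 ≈ 0.2286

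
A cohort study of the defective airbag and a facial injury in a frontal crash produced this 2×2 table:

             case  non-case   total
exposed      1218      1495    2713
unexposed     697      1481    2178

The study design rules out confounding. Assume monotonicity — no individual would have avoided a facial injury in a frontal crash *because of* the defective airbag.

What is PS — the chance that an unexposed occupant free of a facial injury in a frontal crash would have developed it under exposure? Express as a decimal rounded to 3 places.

p₁ = P(outcome | exposed) = 1218/2713 = 0.44895
p₀ = P(outcome | unexposed) = 697/2178 = 0.32002
Under exogeneity and monotonicity, PS = (p₁ − p₀)/(1 − p₀).
PS = (0.44895 − 0.32002) / 0.67998 ≈ 0.1896

PS ≈ 0.190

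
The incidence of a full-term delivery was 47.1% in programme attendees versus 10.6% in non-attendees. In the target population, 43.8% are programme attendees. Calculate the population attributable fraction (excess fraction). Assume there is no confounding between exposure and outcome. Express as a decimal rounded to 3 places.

PAF ≈ 0.601

p₁ = 0.471, p₀ = 0.106.
Overall risk P(Y=1) = π·p₁ + (1−π)·p₀ = 0.438×0.471 + 0.562×0.106 = 0.26587.
Under exogeneity, PAF = [P(Y=1) − p₀] / P(Y=1).
PAF = (0.26587 − 0.106) / 0.26587 ≈ 0.6013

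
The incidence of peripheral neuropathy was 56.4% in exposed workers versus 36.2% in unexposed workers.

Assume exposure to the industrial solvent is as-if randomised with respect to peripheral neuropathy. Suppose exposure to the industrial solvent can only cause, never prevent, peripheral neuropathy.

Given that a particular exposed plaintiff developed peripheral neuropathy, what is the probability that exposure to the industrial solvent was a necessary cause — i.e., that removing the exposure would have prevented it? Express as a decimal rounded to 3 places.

PN ≈ 0.358

p₁ = 0.564, p₀ = 0.362.
Under exogeneity and monotonicity, PN = (p₁ − p₀) / p₁.
PN = (0.564 − 0.362) / 0.564 = 0.202 / 0.564 ≈ 0.3582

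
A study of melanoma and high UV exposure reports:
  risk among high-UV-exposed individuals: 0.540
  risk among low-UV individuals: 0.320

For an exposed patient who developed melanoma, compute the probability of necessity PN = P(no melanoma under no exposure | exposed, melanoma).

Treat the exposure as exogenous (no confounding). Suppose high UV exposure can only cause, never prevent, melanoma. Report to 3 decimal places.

Let p₁ = 0.54, p₀ = 0.32.
Under exogeneity and monotonicity, PN = (p₁ − p₀) / p₁.
PN = (0.54 − 0.32) / 0.54 = 0.22 / 0.54 ≈ 0.4074

PN ≈ 0.407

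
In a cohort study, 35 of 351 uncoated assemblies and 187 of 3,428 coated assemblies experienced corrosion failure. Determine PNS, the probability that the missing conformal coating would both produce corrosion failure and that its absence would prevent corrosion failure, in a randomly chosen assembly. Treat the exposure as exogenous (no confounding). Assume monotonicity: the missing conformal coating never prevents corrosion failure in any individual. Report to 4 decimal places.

PNS ≈ 0.0452

p₁ = P(outcome | exposed) = 35/351 = 0.099715
p₀ = P(outcome | unexposed) = 187/3428 = 0.054551
Under exogeneity and monotonicity, PNS = p₁ − p₀.
PNS = 0.099715 − 0.054551 = 0.045164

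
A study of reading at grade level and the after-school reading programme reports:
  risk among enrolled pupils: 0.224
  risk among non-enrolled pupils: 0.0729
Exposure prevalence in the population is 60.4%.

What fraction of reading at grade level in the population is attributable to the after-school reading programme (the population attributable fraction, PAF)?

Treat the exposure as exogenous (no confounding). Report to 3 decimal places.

Let p₁ = 0.224, p₀ = 0.0729.
Overall risk P(Y=1) = π·p₁ + (1−π)·p₀ = 0.604×0.224 + 0.396×0.0729 = 0.16416.
Under exogeneity, PAF = [P(Y=1) − p₀] / P(Y=1).
PAF = (0.16416 − 0.0729) / 0.16416 ≈ 0.5559

PAF ≈ 0.556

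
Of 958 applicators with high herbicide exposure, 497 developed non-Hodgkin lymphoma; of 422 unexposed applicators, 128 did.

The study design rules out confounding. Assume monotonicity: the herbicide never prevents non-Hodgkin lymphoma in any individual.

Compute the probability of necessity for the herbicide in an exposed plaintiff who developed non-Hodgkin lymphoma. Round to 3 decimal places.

p₁ = P(outcome | exposed) = 497/958 = 0.51879
p₀ = P(outcome | unexposed) = 128/422 = 0.30332
Under exogeneity and monotonicity, PN = (p₁ − p₀) / p₁.
PN = (0.51879 − 0.30332) / 0.51879 = 0.21547 / 0.51879 ≈ 0.4153

PN ≈ 0.415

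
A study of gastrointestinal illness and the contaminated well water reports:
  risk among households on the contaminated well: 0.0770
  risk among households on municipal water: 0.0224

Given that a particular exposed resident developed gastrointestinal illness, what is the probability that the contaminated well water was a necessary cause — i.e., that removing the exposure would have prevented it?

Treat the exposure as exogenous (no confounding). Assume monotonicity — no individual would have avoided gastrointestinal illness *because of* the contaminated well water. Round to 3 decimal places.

PN ≈ 0.709

Let p₁ = 0.077, p₀ = 0.0224.
Under exogeneity and monotonicity, PN = (p₁ − p₀) / p₁.
PN = (0.077 − 0.0224) / 0.077 = 0.0546 / 0.077 ≈ 0.7091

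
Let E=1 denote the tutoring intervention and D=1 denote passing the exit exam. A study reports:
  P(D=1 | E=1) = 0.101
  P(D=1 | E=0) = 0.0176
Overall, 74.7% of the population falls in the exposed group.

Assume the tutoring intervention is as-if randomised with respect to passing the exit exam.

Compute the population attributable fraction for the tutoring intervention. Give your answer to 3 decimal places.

PAF ≈ 0.780

Let p₁ = 0.101, p₀ = 0.0176.
Overall risk P(Y=1) = π·p₁ + (1−π)·p₀ = 0.747×0.101 + 0.253×0.0176 = 0.0799.
Under exogeneity, PAF = [P(Y=1) − p₀] / P(Y=1).
PAF = (0.0799 − 0.0176) / 0.0799 ≈ 0.7797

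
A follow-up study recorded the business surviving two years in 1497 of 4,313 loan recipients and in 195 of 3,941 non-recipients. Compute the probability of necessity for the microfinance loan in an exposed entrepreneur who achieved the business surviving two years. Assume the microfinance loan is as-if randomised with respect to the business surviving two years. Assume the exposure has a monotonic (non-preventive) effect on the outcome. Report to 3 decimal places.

PN ≈ 0.857

p₁ = P(outcome | exposed) = 1497/4313 = 0.34709
p₀ = P(outcome | unexposed) = 195/3941 = 0.04948
Under exogeneity and monotonicity, PN = (p₁ − p₀) / p₁.
PN = (0.34709 − 0.04948) / 0.34709 = 0.29761 / 0.34709 ≈ 0.8574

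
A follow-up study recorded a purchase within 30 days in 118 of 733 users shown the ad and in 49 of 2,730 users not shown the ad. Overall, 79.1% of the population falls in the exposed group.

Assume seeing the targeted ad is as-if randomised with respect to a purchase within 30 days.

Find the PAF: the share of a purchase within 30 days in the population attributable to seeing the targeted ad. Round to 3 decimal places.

p₁ = P(outcome | exposed) = 118/733 = 0.16098
p₀ = P(outcome | unexposed) = 49/2730 = 0.017949
Overall risk P(Y=1) = π·p₁ + (1−π)·p₀ = 0.791×0.16098 + 0.209×0.017949 = 0.13109.
Under exogeneity, PAF = [P(Y=1) − p₀] / P(Y=1).
PAF = (0.13109 − 0.017949) / 0.13109 ≈ 0.8631

PAF ≈ 0.863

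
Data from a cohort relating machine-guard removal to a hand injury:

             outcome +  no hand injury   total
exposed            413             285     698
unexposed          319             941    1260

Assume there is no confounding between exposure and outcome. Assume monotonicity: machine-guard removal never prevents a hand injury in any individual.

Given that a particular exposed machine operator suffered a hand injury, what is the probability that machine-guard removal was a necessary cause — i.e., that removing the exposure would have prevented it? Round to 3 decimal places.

PN ≈ 0.572

p₁ = P(outcome | exposed) = 413/698 = 0.59169
p₀ = P(outcome | unexposed) = 319/1260 = 0.25317
Under exogeneity and monotonicity, PN = (p₁ − p₀)/p₁.
PN = (0.59169 − 0.25317) / 0.59169 ≈ 0.5721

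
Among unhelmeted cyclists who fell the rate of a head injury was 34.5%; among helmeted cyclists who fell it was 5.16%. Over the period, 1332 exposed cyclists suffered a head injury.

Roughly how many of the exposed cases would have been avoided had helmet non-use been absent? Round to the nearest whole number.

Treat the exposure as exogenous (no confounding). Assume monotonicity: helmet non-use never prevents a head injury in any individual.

p₁ = 0.345, p₀ = 0.0516.
PN = (p₁ − p₀)/p₁ = (0.345 − 0.0516) / 0.345 ≈ 0.85043.
Attributable cases ≈ PN × (exposed cases) = 0.85043 × 1332 ≈ 1132.78.

about 1133 cases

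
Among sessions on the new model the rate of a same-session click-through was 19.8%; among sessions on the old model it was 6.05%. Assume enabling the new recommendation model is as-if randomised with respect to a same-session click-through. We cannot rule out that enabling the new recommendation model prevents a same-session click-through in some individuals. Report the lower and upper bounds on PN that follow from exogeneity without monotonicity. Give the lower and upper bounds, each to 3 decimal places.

0.694 ≤ PN ≤ 1.000

p₁ = 0.198, p₀ = 0.0605.
Under exogeneity alone the bounds on PN are max{0,(p₁−p₀)/p₁} ≤ PN ≤ min{1,(1−p₀)/p₁}.
  lower = (p₁ − p₀)/p₁ = 0.1375 / 0.198 ≈ 0.6944
  upper = min{1, (1 − p₀)/p₁} = 0.9395 / 0.198 ≈ 4.7449 → capped at 1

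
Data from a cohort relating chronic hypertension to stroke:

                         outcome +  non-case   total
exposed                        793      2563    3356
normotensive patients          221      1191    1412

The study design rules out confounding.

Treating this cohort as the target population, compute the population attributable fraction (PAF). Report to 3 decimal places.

p₁ = P(outcome | exposed) = 793/3356 = 0.23629
p₀ = P(outcome | unexposed) = 221/1412 = 0.15652
Exposure prevalence π = 3356/4768 = 0.70386; overall risk P(Y=1) = 0.21267.
Under exogeneity, PAF = [P(Y=1) − p₀]/P(Y=1).
PAF = (0.21267 − 0.15652) / 0.21267 ≈ 0.2640

PAF ≈ 0.264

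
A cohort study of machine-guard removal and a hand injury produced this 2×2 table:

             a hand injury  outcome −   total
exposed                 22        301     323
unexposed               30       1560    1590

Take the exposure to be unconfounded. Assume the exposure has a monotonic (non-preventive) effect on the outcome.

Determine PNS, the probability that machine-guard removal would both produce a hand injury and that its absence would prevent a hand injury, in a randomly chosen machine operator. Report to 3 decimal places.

p₁ = P(outcome | exposed) = 22/323 = 0.068111
p₀ = P(outcome | unexposed) = 30/1590 = 0.018868
Under exogeneity and monotonicity, PNS = p₁ − p₀.
PNS = 0.068111 − 0.018868 = 0.049244

PNS ≈ 0.049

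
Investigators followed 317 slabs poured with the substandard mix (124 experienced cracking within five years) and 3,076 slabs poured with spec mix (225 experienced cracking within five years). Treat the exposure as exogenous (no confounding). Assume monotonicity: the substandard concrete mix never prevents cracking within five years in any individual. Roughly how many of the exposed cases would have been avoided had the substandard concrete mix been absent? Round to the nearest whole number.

p₁ = P(outcome | exposed) = 124/317 = 0.39117
p₀ = P(outcome | unexposed) = 225/3076 = 0.073147
PN = (p₁ − p₀)/p₁ = (0.39117 − 0.073147) / 0.39117 ≈ 0.81300.
Attributable cases ≈ PN × (exposed cases) = 0.81300 × 124 ≈ 100.81.

about 101 cases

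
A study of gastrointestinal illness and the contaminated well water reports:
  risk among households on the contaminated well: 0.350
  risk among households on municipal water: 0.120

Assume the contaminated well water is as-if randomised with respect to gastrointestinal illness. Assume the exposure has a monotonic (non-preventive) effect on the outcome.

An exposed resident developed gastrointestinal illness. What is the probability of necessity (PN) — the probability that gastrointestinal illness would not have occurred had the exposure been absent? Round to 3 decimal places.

Let p₁ = 0.35, p₀ = 0.12.
Under exogeneity and monotonicity, PN = (p₁ − p₀) / p₁.
PN = (0.35 − 0.12) / 0.35 = 0.23 / 0.35 ≈ 0.6571

PN ≈ 0.657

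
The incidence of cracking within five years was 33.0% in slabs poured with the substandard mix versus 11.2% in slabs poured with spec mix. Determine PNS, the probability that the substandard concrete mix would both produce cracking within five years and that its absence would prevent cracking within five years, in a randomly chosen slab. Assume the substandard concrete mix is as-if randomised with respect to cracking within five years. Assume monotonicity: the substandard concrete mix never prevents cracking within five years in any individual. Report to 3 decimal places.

p₁ = 0.33, p₀ = 0.112.
Under exogeneity and monotonicity, PNS = p₁ − p₀.
PNS = 0.33 − 0.112 = 0.218

PNS ≈ 0.218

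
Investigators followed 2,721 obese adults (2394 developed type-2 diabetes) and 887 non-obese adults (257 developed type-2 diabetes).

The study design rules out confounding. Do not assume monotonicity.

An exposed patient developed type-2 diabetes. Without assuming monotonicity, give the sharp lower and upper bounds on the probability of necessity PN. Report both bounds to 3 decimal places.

0.671 ≤ PN ≤ 0.807

p₁ = P(outcome | exposed) = 2394/2721 = 0.87982
p₀ = P(outcome | unexposed) = 257/887 = 0.28974
Under exogeneity alone the bounds on PN are max{0,(p₁−p₀)/p₁} ≤ PN ≤ min{1,(1−p₀)/p₁}.
  lower = (p₁ − p₀)/p₁ = 0.59008 / 0.87982 ≈ 0.6707
  upper = min{1, (1 − p₀)/p₁} = 0.71026 / 0.87982 ≈ 0.8073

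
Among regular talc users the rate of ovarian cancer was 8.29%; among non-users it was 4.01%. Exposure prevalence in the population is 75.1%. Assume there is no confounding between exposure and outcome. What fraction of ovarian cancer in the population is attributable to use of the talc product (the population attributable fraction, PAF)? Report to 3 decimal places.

PAF ≈ 0.445

p₁ = 0.0829, p₀ = 0.0401.
Overall risk P(Y=1) = π·p₁ + (1−π)·p₀ = 0.751×0.0829 + 0.249×0.0401 = 0.072243.
Under exogeneity, PAF = [P(Y=1) − p₀] / P(Y=1).
PAF = (0.072243 − 0.0401) / 0.072243 ≈ 0.4449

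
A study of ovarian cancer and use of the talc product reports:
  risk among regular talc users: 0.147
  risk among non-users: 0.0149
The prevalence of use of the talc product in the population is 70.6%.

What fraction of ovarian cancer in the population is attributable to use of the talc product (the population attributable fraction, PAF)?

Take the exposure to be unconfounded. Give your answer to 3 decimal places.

Let p₁ = 0.147, p₀ = 0.0149.
Overall risk P(Y=1) = π·p₁ + (1−π)·p₀ = 0.706×0.147 + 0.294×0.0149 = 0.10816.
Under exogeneity, PAF = [P(Y=1) − p₀] / P(Y=1).
PAF = (0.10816 − 0.0149) / 0.10816 ≈ 0.8622

PAF ≈ 0.862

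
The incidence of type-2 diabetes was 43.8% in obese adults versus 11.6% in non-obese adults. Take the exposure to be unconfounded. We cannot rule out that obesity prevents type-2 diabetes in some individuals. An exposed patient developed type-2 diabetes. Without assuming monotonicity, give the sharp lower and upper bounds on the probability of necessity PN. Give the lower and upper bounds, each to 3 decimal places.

p₁ = 0.438, p₀ = 0.116.
Under exogeneity alone the bounds on PN are max{0,(p₁−p₀)/p₁} ≤ PN ≤ min{1,(1−p₀)/p₁}.
  lower = (p₁ − p₀)/p₁ = 0.322 / 0.438 ≈ 0.7352
  upper = min{1, (1 − p₀)/p₁} = 0.884 / 0.438 ≈ 2.0183 → capped at 1

0.735 ≤ PN ≤ 1.000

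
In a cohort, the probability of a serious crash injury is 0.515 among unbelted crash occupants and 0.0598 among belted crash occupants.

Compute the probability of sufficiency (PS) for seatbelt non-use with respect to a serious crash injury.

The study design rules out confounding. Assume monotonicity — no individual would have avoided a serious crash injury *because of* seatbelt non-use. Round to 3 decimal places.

PS ≈ 0.484

Let p₁ = 0.515, p₀ = 0.0598.
Under exogeneity and monotonicity, PS = (p₁ − p₀) / (1 − p₀).
PS = (0.515 − 0.0598) / (1 − 0.0598) = 0.4552 / 0.9402 ≈ 0.4842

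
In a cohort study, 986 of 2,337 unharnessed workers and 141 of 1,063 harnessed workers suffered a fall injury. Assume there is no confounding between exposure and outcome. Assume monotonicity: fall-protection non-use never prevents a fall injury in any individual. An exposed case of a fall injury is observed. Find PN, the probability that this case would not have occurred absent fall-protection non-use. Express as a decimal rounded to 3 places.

p₁ = P(outcome | exposed) = 986/2337 = 0.42191
p₀ = P(outcome | unexposed) = 141/1063 = 0.13264
Under exogeneity and monotonicity, PN = (p₁ − p₀) / p₁.
PN = (0.42191 − 0.13264) / 0.42191 = 0.28926 / 0.42191 ≈ 0.6856

PN ≈ 0.686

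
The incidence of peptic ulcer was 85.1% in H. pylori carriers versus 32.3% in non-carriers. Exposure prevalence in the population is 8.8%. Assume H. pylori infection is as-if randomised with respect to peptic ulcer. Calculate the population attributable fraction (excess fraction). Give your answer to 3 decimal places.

PAF ≈ 0.126

p₁ = 0.851, p₀ = 0.323.
Overall risk P(Y=1) = π·p₁ + (1−π)·p₀ = 0.088×0.851 + 0.912×0.323 = 0.36946.
Under exogeneity, PAF = [P(Y=1) − p₀] / P(Y=1).
PAF = (0.36946 − 0.323) / 0.36946 ≈ 0.1258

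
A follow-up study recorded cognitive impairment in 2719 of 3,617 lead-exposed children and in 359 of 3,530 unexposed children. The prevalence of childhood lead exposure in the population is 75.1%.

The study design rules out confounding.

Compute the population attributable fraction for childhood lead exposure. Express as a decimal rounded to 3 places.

p₁ = P(outcome | exposed) = 2719/3617 = 0.75173
p₀ = P(outcome | unexposed) = 359/3530 = 0.1017
Overall risk P(Y=1) = π·p₁ + (1−π)·p₀ = 0.751×0.75173 + 0.249×0.1017 = 0.58987.
Under exogeneity, PAF = [P(Y=1) − p₀] / P(Y=1).
PAF = (0.58987 − 0.1017) / 0.58987 ≈ 0.8276

PAF ≈ 0.828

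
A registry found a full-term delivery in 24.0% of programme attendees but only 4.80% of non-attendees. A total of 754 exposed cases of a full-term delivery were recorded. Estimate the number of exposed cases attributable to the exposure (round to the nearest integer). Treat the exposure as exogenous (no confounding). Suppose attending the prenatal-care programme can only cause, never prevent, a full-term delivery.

p₁ = 0.24, p₀ = 0.048.
PN = (p₁ − p₀)/p₁ = (0.24 − 0.048) / 0.24 ≈ 0.80000.
Attributable cases ≈ PN × (exposed cases) = 0.80000 × 754 ≈ 603.20.

about 603 cases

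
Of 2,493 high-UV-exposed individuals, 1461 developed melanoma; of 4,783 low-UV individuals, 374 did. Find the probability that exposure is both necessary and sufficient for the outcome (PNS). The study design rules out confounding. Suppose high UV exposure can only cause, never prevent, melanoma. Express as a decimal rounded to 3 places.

p₁ = P(outcome | exposed) = 1461/2493 = 0.58604
p₀ = P(outcome | unexposed) = 374/4783 = 0.078194
Under exogeneity and monotonicity, PNS = p₁ − p₀.
PNS = 0.58604 − 0.078194 = 0.50785

PNS ≈ 0.508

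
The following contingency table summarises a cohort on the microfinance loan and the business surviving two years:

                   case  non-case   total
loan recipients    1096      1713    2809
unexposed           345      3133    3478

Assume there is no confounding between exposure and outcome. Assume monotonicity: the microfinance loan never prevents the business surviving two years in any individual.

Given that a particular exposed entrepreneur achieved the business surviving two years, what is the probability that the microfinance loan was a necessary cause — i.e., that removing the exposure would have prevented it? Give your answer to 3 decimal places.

p₁ = P(outcome | exposed) = 1096/2809 = 0.39017
p₀ = P(outcome | unexposed) = 345/3478 = 0.099195
Under exogeneity and monotonicity, PN = (p₁ − p₀) / p₁.
PN = (0.39017 − 0.099195) / 0.39017 = 0.29098 / 0.39017 ≈ 0.7458

PN ≈ 0.746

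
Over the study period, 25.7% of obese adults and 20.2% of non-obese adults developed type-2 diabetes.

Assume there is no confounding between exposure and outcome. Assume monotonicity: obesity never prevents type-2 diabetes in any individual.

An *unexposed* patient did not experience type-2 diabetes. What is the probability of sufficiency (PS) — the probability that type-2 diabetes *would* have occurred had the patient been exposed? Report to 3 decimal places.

PS ≈ 0.069

p₁ = 0.257, p₀ = 0.202.
Under exogeneity and monotonicity, PS = (p₁ − p₀) / (1 − p₀).
PS = (0.257 − 0.202) / (1 − 0.202) = 0.055 / 0.798 ≈ 0.0689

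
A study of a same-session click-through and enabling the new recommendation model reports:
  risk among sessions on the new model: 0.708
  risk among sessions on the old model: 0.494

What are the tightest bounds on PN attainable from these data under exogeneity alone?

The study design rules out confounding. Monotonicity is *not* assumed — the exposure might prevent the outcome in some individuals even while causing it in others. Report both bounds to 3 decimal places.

0.302 ≤ PN ≤ 0.715

Let p₁ = 0.708, p₀ = 0.494.
Under exogeneity alone the bounds on PN are max{0,(p₁−p₀)/p₁} ≤ PN ≤ min{1,(1−p₀)/p₁}.
  lower = (p₁ − p₀)/p₁ = 0.214 / 0.708 ≈ 0.3023
  upper = min{1, (1 − p₀)/p₁} = 0.506 / 0.708 ≈ 0.7147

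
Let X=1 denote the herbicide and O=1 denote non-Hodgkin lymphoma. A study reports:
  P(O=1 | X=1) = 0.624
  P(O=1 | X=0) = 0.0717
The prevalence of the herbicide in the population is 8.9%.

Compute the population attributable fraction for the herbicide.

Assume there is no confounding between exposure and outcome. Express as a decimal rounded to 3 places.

PAF ≈ 0.407

Let p₁ = 0.624, p₀ = 0.0717.
Overall risk P(Y=1) = π·p₁ + (1−π)·p₀ = 0.089×0.624 + 0.911×0.0717 = 0.12085.
Under exogeneity, PAF = [P(Y=1) − p₀] / P(Y=1).
PAF = (0.12085 − 0.0717) / 0.12085 ≈ 0.4067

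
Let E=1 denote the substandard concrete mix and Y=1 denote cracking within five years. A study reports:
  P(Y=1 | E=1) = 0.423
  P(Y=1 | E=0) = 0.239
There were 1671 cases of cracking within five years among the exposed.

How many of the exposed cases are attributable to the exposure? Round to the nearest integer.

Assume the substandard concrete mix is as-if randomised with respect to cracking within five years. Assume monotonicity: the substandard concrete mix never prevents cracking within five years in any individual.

about 727 cases

Let p₁ = 0.423, p₀ = 0.239.
PN = (p₁ − p₀)/p₁ = (0.423 − 0.239) / 0.423 ≈ 0.43499.
Attributable cases ≈ PN × (exposed cases) = 0.43499 × 1671 ≈ 726.87.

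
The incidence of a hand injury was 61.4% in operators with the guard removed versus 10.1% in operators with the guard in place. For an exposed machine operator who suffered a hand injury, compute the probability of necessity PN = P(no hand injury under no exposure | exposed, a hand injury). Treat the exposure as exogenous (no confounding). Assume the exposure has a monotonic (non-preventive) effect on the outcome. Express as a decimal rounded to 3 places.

p₁ = 0.614, p₀ = 0.101.
Under exogeneity and monotonicity, PN = (p₁ − p₀) / p₁.
PN = (0.614 − 0.101) / 0.614 = 0.513 / 0.614 ≈ 0.8355

PN ≈ 0.836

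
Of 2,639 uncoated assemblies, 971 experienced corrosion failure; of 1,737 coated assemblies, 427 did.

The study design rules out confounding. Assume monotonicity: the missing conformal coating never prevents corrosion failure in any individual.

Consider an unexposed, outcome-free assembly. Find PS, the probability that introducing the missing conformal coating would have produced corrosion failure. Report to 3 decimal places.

PS ≈ 0.162

p₁ = P(outcome | exposed) = 971/2639 = 0.36794
p₀ = P(outcome | unexposed) = 427/1737 = 0.24583
Under exogeneity and monotonicity, PS = (p₁ − p₀) / (1 − p₀).
PS = (0.36794 − 0.24583) / (1 − 0.24583) = 0.12212 / 0.75417 ≈ 0.1619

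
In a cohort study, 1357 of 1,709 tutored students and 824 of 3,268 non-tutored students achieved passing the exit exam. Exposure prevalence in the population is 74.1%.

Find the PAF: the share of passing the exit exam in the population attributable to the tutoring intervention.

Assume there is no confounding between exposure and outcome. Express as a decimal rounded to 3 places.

p₁ = P(outcome | exposed) = 1357/1709 = 0.79403
p₀ = P(outcome | unexposed) = 824/3268 = 0.25214
Overall risk P(Y=1) = π·p₁ + (1−π)·p₀ = 0.741×0.79403 + 0.259×0.25214 = 0.65368.
Under exogeneity, PAF = [P(Y=1) − p₀] / P(Y=1).
PAF = (0.65368 − 0.25214) / 0.65368 ≈ 0.6143

PAF ≈ 0.614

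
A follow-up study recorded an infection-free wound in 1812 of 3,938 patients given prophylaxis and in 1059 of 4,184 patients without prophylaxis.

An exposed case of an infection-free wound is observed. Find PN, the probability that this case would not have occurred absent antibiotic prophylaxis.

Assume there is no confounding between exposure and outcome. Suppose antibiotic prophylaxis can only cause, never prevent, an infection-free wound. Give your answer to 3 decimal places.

p₁ = P(outcome | exposed) = 1812/3938 = 0.46013
p₀ = P(outcome | unexposed) = 1059/4184 = 0.25311
Under exogeneity and monotonicity, PN = (p₁ − p₀) / p₁.
PN = (0.46013 − 0.25311) / 0.46013 = 0.20702 / 0.46013 ≈ 0.4499

PN ≈ 0.450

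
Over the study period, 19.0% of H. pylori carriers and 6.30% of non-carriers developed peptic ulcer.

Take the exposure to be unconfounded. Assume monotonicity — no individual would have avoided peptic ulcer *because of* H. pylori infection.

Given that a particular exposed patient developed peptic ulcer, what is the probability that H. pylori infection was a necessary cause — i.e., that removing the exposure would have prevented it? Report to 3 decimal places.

PN ≈ 0.668

p₁ = 0.19, p₀ = 0.063.
Under exogeneity and monotonicity, PN = (p₁ − p₀) / p₁.
PN = (0.19 − 0.063) / 0.19 = 0.127 / 0.19 ≈ 0.6684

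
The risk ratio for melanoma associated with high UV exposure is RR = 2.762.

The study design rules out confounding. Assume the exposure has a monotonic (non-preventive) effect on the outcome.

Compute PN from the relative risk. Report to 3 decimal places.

PN ≈ 0.638

Under exogeneity and monotonicity, PN = (RR − 1) / RR = 1 − 1/RR.
PN = (2.762 − 1) / 2.762 = 1.762 / 2.762 ≈ 0.6379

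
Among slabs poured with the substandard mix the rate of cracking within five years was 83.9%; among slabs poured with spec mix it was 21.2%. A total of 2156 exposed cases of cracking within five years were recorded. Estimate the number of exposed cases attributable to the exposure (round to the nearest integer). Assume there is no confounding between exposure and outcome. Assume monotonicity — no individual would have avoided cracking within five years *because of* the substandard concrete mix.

p₁ = 0.839, p₀ = 0.212.
PN = (p₁ − p₀)/p₁ = (0.839 − 0.212) / 0.839 ≈ 0.74732.
Attributable cases ≈ PN × (exposed cases) = 0.74732 × 2156 ≈ 1611.22.

about 1611 cases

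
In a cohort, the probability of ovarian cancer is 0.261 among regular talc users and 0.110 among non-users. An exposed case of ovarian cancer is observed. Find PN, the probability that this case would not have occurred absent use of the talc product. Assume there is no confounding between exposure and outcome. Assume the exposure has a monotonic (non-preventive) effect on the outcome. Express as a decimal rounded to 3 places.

Let p₁ = 0.261, p₀ = 0.11.
Under exogeneity and monotonicity, PN = (p₁ − p₀) / p₁.
PN = (0.261 − 0.11) / 0.261 = 0.151 / 0.261 ≈ 0.5785

PN ≈ 0.579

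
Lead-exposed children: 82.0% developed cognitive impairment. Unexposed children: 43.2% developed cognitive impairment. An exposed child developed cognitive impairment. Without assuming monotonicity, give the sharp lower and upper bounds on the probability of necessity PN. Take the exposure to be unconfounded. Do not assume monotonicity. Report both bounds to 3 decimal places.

0.473 ≤ PN ≤ 0.693

p₁ = 0.82, p₀ = 0.432.
Under exogeneity alone the bounds on PN are max{0,(p₁−p₀)/p₁} ≤ PN ≤ min{1,(1−p₀)/p₁}.
  lower = (p₁ − p₀)/p₁ = 0.388 / 0.82 ≈ 0.4732
  upper = min{1, (1 − p₀)/p₁} = 0.568 / 0.82 ≈ 0.6927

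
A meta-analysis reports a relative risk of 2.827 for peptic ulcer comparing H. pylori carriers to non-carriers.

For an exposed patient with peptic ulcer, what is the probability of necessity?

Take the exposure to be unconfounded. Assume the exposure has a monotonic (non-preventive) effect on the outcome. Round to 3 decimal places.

Under exogeneity and monotonicity, PN = (RR − 1) / RR = 1 − 1/RR.
PN = (2.827 − 1) / 2.827 = 1.827 / 2.827 ≈ 0.6463

PN ≈ 0.646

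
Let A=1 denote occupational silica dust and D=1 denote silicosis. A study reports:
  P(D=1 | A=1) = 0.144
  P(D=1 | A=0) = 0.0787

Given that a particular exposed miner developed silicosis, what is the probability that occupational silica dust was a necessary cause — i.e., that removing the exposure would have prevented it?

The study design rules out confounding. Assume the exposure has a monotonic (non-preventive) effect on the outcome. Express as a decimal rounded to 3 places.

PN ≈ 0.453

Let p₁ = 0.144, p₀ = 0.0787.
Under exogeneity and monotonicity, PN = (p₁ − p₀) / p₁.
PN = (0.144 − 0.0787) / 0.144 = 0.0653 / 0.144 ≈ 0.4535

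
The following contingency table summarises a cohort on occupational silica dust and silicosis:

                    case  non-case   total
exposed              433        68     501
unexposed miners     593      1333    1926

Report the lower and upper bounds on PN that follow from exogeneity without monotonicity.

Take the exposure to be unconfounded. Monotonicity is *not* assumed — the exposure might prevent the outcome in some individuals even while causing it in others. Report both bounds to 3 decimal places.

p₁ = P(outcome | exposed) = 433/501 = 0.86427
p₀ = P(outcome | unexposed) = 593/1926 = 0.30789
Under exogeneity alone the bounds on PN are max{0,(p₁−p₀)/p₁} ≤ PN ≤ min{1,(1−p₀)/p₁}.
  lower = (p₁ − p₀)/p₁ = 0.55638 / 0.86427 ≈ 0.6438
  upper = min{1, (1 − p₀)/p₁} = 0.69211 / 0.86427 ≈ 0.8008

0.644 ≤ PN ≤ 0.801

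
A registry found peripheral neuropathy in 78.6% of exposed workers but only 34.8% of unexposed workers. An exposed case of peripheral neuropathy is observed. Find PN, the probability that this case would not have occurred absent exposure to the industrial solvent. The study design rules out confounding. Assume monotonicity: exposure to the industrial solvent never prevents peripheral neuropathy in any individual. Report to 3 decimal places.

PN ≈ 0.557

p₁ = 0.786, p₀ = 0.348.
Under exogeneity and monotonicity, PN = (p₁ − p₀) / p₁.
PN = (0.786 − 0.348) / 0.786 = 0.438 / 0.786 ≈ 0.5573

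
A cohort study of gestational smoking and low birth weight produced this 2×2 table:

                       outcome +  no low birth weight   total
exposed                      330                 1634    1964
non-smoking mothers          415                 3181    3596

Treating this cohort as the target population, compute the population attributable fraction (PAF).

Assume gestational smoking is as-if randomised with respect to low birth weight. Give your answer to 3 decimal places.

p₁ = P(outcome | exposed) = 330/1964 = 0.16802
p₀ = P(outcome | unexposed) = 415/3596 = 0.11541
Exposure prevalence π = 1964/5560 = 0.35324; overall risk P(Y=1) = 0.13399.
Under exogeneity, PAF = [P(Y=1) − p₀]/P(Y=1).
PAF = (0.13399 − 0.11541) / 0.13399 ≈ 0.1387

PAF ≈ 0.139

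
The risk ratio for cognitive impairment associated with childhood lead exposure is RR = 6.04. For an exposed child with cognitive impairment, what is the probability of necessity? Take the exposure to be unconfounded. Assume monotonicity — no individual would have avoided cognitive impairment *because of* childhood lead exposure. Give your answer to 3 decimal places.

PN ≈ 0.834

Under exogeneity and monotonicity, PN = (RR − 1) / RR = 1 − 1/RR.
PN = (6.04 − 1) / 6.04 = 5.04 / 6.04 ≈ 0.8344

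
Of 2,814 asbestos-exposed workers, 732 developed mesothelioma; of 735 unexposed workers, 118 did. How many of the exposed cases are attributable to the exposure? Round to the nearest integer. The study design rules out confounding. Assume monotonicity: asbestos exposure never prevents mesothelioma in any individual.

about 280 cases

p₁ = P(outcome | exposed) = 732/2814 = 0.26013
p₀ = P(outcome | unexposed) = 118/735 = 0.16054
PN = (p₁ − p₀)/p₁ = (0.26013 − 0.16054) / 0.26013 ≈ 0.38283.
Attributable cases ≈ PN × (exposed cases) = 0.38283 × 732 ≈ 280.23.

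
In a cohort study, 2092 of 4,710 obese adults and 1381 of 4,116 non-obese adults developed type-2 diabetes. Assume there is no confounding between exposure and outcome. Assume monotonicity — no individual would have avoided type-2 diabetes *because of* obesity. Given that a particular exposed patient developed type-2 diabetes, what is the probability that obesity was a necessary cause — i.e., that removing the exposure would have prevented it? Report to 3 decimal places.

PN ≈ 0.245

p₁ = P(outcome | exposed) = 2092/4710 = 0.44416
p₀ = P(outcome | unexposed) = 1381/4116 = 0.33552
Under exogeneity and monotonicity, PN = (p₁ − p₀) / p₁.
PN = (0.44416 − 0.33552) / 0.44416 = 0.10864 / 0.44416 ≈ 0.2446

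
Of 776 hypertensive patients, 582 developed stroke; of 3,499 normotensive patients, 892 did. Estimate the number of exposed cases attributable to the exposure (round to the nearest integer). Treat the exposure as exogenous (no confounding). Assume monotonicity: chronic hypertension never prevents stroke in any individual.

about 384 cases

p₁ = P(outcome | exposed) = 582/776 = 0.75
p₀ = P(outcome | unexposed) = 892/3499 = 0.25493
PN = (p₁ − p₀)/p₁ = (0.75 − 0.25493) / 0.75 ≈ 0.66009.
Attributable cases ≈ PN × (exposed cases) = 0.66009 × 582 ≈ 384.17.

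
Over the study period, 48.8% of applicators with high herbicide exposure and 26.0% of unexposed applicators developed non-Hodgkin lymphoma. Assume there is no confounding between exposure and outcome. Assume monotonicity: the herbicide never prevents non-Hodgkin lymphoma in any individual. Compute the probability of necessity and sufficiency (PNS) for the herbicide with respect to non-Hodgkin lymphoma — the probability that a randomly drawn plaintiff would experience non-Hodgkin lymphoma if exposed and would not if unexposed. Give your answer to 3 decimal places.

PNS ≈ 0.228

p₁ = 0.488, p₀ = 0.26.
Under exogeneity and monotonicity, PNS = p₁ − p₀.
PNS = 0.488 − 0.26 = 0.228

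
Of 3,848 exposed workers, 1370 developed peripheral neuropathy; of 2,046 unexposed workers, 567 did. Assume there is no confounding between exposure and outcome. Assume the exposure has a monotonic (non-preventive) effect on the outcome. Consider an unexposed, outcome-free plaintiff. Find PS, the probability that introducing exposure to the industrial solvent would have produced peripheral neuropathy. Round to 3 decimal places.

PS ≈ 0.109

p₁ = P(outcome | exposed) = 1370/3848 = 0.35603
p₀ = P(outcome | unexposed) = 567/2046 = 0.27713
Under exogeneity and monotonicity, PS = (p₁ − p₀) / (1 − p₀).
PS = (0.35603 − 0.27713) / (1 − 0.27713) = 0.078903 / 0.72287 ≈ 0.1092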